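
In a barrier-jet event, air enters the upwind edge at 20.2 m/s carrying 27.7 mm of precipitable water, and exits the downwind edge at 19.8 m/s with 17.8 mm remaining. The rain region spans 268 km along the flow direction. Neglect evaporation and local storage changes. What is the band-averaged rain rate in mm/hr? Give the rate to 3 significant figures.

Column moisture flux per unit crosswind length is F = V × PW.
Inflow: F_in = 20.2 × 27.7 = 559.54 mm·m/s
Outflow: F_out = 19.8 × 17.8 = 352.44 mm·m/s
Steady-state rate R = (F_in − F_out)/L = (559.54 − 352.44) / 268000 m = 7.728e-04 mm/s.
R = 7.728e-04 × 3600 = 2.78 mm/hr.

R ≈ 2.78 mm/hr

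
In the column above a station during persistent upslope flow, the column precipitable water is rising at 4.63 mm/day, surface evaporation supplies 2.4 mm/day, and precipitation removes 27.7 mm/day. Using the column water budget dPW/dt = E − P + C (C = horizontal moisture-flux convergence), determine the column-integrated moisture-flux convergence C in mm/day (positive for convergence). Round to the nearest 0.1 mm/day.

C ≈ 29.9 mm/day

dPW/dt = +4.63 mm/day.
C = dPW/dt − E + P = (+4.63) − 2.4 + 27.7 = 29.9 mm/day.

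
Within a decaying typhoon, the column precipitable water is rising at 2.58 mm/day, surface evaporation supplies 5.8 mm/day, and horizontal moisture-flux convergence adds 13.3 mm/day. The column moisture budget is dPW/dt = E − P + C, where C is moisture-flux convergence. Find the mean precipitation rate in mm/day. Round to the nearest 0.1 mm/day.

dPW/dt = +2.58 mm/day.
P = E + C − dPW/dt = 5.8 + (13.3) − (+2.58) = 16.5 mm/day.

P ≈ 16.5 mm/day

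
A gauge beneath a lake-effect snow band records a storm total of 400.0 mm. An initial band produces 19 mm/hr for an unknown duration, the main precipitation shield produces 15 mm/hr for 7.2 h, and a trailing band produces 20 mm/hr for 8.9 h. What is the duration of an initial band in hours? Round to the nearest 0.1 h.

Known phases: 15 × 7.2 + 20 × 8.9 = 108 + 178 = 286 mm.
Remaining depth = 400.0 − 286 = 114 mm.
Duration = 114 / 19 = 6.0 h.

duration ≈ 6.0 h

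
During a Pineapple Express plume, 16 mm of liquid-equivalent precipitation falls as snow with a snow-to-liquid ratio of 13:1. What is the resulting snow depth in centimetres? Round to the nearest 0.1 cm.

snow depth ≈ 20.8 cm

Snow depth = liquid × ratio = 16 mm × 13 = 208 mm = 20.8 cm.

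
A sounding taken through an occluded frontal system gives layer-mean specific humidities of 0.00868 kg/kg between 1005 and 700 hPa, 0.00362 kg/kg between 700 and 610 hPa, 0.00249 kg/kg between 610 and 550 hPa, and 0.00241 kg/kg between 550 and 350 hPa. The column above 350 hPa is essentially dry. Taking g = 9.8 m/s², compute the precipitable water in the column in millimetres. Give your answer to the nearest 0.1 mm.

PW ≈ 36.8 mm

Precipitable water is the column-integrated vapour mass per unit area: PW = (1/g) Σ q̄ Δp, with q in kg/kg and Δp in Pa (1 kg/m² of water = 1 mm).
Layer 1005–700 hPa: Δp = 305 hPa = 30500 Pa, q̄ = 0.00868 kg/kg → 0.00868 × 30500 / 9.8 = 27.01 mm
Layer 700–610 hPa: Δp = 90 hPa = 9000 Pa, q̄ = 0.00362 kg/kg → 0.00362 × 9000 / 9.8 = 3.32 mm
Layer 610–550 hPa: Δp = 60 hPa = 6000 Pa, q̄ = 0.00249 kg/kg → 0.00249 × 6000 / 9.8 = 1.52 mm
Layer 550–350 hPa: Δp = 200 hPa = 20000 Pa, q̄ = 0.00241 kg/kg → 0.00241 × 20000 / 9.8 = 4.92 mm
PW = 27.01 + 3.32 + 1.52 + 4.92 = 36.77 ≈ 36.8 mm.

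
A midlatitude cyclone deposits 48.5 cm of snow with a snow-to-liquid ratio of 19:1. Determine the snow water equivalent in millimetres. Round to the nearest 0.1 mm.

SWE = snow depth / ratio = 48.5 cm / 19 = 2.553 cm = 25.5 mm.

SWE ≈ 25.5 mm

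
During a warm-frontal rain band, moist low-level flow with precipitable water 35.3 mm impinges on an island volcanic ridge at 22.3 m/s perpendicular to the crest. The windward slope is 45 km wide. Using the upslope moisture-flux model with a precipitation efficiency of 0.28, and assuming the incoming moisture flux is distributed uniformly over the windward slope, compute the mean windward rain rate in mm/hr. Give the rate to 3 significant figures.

Incoming column moisture flux per unit ridge length: F = V × PW = 22.3 × 35.3 = 787.19 mm·m/s.
Spread over the 45 km slope with efficiency ε = 0.28: R = ε·F/W = 0.28 × 787.19 / 45000 m = 4.898e-03 mm/s.
R = 4.898e-03 × 3600 = 17.6 mm/hr.

R ≈ 17.6 mm/hr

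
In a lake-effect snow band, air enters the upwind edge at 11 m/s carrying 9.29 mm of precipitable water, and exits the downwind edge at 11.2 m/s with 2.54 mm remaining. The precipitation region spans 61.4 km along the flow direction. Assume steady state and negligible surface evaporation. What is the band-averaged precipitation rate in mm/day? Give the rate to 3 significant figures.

R ≈ 104 mm/day

Column moisture flux per unit crosswind length is F = V × PW.
Inflow: F_in = 11 × 9.29 = 102.19 mm·m/s
Outflow: F_out = 11.2 × 2.54 = 28.448 mm·m/s
Steady-state rate R = (F_in − F_out)/L = (102.19 − 28.448) / 61400 m = 1.201e-03 mm/s.
R = 1.201e-03 × 3600 × 24 = 104 mm/day.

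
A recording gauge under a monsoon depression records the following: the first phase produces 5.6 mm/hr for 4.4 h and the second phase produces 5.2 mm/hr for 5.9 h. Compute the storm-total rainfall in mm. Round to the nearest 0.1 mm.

Total = Σ Rᵢ Δtᵢ = 5.6 × 4.4 + 5.2 × 5.9
      = 24.64 + 30.68 = 55.3 mm.

total ≈ 55.3 mm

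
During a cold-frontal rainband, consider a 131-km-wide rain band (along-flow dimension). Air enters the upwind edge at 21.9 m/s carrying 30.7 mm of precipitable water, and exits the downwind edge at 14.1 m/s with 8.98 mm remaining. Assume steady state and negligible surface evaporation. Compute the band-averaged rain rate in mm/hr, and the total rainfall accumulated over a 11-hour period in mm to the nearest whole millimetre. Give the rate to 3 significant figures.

Column moisture flux per unit crosswind length is F = V × PW.
Inflow: F_in = 21.9 × 30.7 = 672.33 mm·m/s
Outflow: F_out = 14.1 × 8.98 = 126.618 mm·m/s
Steady-state rate R = (F_in − F_out)/L = (672.33 − 126.618) / 131000 m = 4.166e-03 mm/s.
R = 4.166e-03 × 3600 = 15.0 mm/hr.
Over 11 h: total = 15.0 × 11 = 165 mm.

R ≈ 15.0 mm/hr; total ≈ 165 mm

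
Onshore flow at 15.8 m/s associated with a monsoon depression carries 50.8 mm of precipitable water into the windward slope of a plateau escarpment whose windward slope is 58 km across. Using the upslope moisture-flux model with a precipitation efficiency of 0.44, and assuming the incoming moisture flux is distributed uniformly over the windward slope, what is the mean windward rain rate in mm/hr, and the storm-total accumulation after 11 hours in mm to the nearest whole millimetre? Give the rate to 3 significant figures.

R ≈ 21.9 mm/hr; total ≈ 241 mm

Incoming column moisture flux per unit ridge length: F = V × PW = 15.8 × 50.8 = 802.64 mm·m/s.
Spread over the 58 km slope with efficiency ε = 0.44: R = ε·F/W = 0.44 × 802.64 / 58000 m = 6.089e-03 mm/s.
R = 6.089e-03 × 3600 = 21.9 mm/hr.
Over 11 h: total = 21.9 × 11 = 240.9 ≈ 241 mm.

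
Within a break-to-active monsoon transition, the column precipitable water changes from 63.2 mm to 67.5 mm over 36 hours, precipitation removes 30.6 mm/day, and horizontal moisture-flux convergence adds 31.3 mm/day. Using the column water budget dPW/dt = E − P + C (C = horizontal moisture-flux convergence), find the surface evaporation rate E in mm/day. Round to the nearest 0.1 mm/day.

dPW/dt = (67.5 − 63.2) mm / (36/24 day) = +2.867 mm/day.
E = dPW/dt + P − C = (+2.867) + 30.6 − (31.3) = 2.2 mm/day.

E ≈ 2.2 mm/day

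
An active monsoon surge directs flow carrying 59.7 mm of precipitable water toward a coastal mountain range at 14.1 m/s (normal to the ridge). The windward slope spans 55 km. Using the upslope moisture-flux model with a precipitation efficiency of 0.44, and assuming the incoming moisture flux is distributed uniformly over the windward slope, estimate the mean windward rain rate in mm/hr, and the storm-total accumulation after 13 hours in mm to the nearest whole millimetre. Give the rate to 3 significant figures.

Incoming column moisture flux per unit ridge length: F = V × PW = 14.1 × 59.7 = 841.77 mm·m/s.
Spread over the 55 km slope with efficiency ε = 0.44: R = ε·F/W = 0.44 × 841.77 / 55000 m = 6.734e-03 mm/s.
R = 6.734e-03 × 3600 = 24.2 mm/hr.
Over 13 h: total = 24.2 × 13 = 314.6 ≈ 315 mm.

R ≈ 24.2 mm/hr; total ≈ 315 mm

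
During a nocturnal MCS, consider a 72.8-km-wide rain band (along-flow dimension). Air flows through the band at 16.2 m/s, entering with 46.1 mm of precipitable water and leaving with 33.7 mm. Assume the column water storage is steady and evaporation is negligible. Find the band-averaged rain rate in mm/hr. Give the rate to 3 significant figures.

R ≈ 9.93 mm/hr

Column moisture flux per unit crosswind length is F = V × PW.
Inflow: F_in = 16.2 × 46.1 = 746.82 mm·m/s
Outflow: F_out = 16.2 × 33.7 = 545.94 mm·m/s
Steady-state rate R = (F_in − F_out)/L = (746.82 − 545.94) / 72800 m = 2.759e-03 mm/s.
R = 2.759e-03 × 3600 = 9.93 mm/hr.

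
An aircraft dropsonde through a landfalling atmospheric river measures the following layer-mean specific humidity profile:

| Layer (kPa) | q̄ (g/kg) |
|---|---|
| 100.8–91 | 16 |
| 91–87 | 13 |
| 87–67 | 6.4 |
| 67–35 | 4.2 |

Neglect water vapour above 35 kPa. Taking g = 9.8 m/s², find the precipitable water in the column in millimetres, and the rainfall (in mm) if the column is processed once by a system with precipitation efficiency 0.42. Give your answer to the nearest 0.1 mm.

PW ≈ 48.1 mm; rainfall ≈ 20.2 mm

Precipitable water is the column-integrated vapour mass per unit area: PW = (1/g) Σ q̄ Δp, with q in kg/kg and Δp in Pa (1 kg/m² of water = 1 mm).
Layer 100.8–91 kPa: Δp = 98 hPa = 9800 Pa, q̄ = 0.016 kg/kg → 0.016 × 9800 / 9.8 = 16.00 mm
Layer 91–87 kPa: Δp = 40 hPa = 4000 Pa, q̄ = 0.013 kg/kg → 0.013 × 4000 / 9.8 = 5.31 mm
Layer 87–67 kPa: Δp = 200 hPa = 20000 Pa, q̄ = 0.0064 kg/kg → 0.0064 × 20000 / 9.8 = 13.06 mm
Layer 67–35 kPa: Δp = 320 hPa = 32000 Pa, q̄ = 0.0042 kg/kg → 0.0042 × 32000 / 9.8 = 13.71 mm
PW = 16.00 + 5.31 + 13.06 + 13.71 = 48.08 ≈ 48.1 mm.
Rainfall = ε × PW = 0.42 × 48.1 = 20.2 mm.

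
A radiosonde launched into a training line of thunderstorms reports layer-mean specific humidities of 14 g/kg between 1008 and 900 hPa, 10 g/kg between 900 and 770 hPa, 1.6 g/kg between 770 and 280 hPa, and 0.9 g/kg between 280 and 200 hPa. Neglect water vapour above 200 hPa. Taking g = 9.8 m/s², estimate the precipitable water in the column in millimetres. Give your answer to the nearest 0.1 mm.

Precipitable water is the column-integrated vapour mass per unit area: PW = (1/g) Σ q̄ Δp, with q in kg/kg and Δp in Pa (1 kg/m² of water = 1 mm).
Layer 1008–900 hPa: Δp = 108 hPa = 10800 Pa, q̄ = 0.014 kg/kg → 0.014 × 10800 / 9.8 = 15.43 mm
Layer 900–770 hPa: Δp = 130 hPa = 13000 Pa, q̄ = 0.01 kg/kg → 0.01 × 13000 / 9.8 = 13.27 mm
Layer 770–280 hPa: Δp = 490 hPa = 49000 Pa, q̄ = 0.0016 kg/kg → 0.0016 × 49000 / 9.8 = 8.00 mm
Layer 280–200 hPa: Δp = 80 hPa = 8000 Pa, q̄ = 0.0009 kg/kg → 0.0009 × 8000 / 9.8 = 0.73 mm
PW = 15.43 + 13.27 + 8.00 + 0.73 = 37.43 ≈ 37.4 mm.

PW ≈ 37.4 mm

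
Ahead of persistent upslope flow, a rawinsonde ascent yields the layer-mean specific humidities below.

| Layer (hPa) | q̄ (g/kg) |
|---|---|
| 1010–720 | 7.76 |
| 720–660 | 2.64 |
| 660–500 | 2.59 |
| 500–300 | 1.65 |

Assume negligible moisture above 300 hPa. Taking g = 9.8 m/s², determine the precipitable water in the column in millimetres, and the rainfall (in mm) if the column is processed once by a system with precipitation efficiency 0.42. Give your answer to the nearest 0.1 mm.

PW ≈ 32.2 mm; rainfall ≈ 13.5 mm

Precipitable water is the column-integrated vapour mass per unit area: PW = (1/g) Σ q̄ Δp, with q in kg/kg and Δp in Pa (1 kg/m² of water = 1 mm).
Layer 1010–720 hPa: Δp = 290 hPa = 29000 Pa, q̄ = 0.00776 kg/kg → 0.00776 × 29000 / 9.8 = 22.96 mm
Layer 720–660 hPa: Δp = 60 hPa = 6000 Pa, q̄ = 0.00264 kg/kg → 0.00264 × 6000 / 9.8 = 1.62 mm
Layer 660–500 hPa: Δp = 160 hPa = 16000 Pa, q̄ = 0.00259 kg/kg → 0.00259 × 16000 / 9.8 = 4.23 mm
Layer 500–300 hPa: Δp = 200 hPa = 20000 Pa, q̄ = 0.00165 kg/kg → 0.00165 × 20000 / 9.8 = 3.37 mm
PW = 22.96 + 1.62 + 4.23 + 3.37 = 32.18 ≈ 32.2 mm.
Rainfall = ε × PW = 0.42 × 32.2 = 13.5 mm.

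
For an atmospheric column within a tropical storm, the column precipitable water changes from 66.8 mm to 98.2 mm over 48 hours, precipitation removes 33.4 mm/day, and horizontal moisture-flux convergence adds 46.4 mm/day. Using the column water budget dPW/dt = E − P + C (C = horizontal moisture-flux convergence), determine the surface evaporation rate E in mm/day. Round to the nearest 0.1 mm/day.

dPW/dt = (98.2 − 66.8) mm / (48/24 day) = +15.700 mm/day.
E = dPW/dt + P − C = (+15.700) + 33.4 − (46.4) = 2.7 mm/day.

E ≈ 2.7 mm/day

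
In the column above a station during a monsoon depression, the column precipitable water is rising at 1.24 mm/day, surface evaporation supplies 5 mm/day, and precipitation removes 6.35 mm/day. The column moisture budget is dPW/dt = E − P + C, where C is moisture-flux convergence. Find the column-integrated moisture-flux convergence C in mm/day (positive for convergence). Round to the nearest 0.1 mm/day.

C ≈ 2.6 mm/day

dPW/dt = +1.24 mm/day.
C = dPW/dt − E + P = (+1.24) − 5 + 6.35 = 2.6 mm/day.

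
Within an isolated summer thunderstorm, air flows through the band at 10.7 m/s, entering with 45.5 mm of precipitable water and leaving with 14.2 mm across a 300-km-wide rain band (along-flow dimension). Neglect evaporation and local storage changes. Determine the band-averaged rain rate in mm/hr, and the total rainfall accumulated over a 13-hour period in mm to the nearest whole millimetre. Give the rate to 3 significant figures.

Column moisture flux per unit crosswind length is F = V × PW.
Inflow: F_in = 10.7 × 45.5 = 486.85 mm·m/s
Outflow: F_out = 10.7 × 14.2 = 151.94 mm·m/s
Steady-state rate R = (F_in − F_out)/L = (486.85 − 151.94) / 300000 m = 1.116e-03 mm/s.
R = 1.116e-03 × 3600 = 4.02 mm/hr.
Over 13 h: total = 4.02 × 13 = 52.26 ≈ 52 mm.

R ≈ 4.02 mm/hr; total ≈ 52 mm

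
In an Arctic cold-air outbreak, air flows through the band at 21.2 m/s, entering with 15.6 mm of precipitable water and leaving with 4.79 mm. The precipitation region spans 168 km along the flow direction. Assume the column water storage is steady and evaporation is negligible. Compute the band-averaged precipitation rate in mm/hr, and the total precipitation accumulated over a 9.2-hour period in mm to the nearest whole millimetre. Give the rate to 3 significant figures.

Column moisture flux per unit crosswind length is F = V × PW.
Inflow: F_in = 21.2 × 15.6 = 330.72 mm·m/s
Outflow: F_out = 21.2 × 4.79 = 101.548 mm·m/s
Steady-state rate R = (F_in − F_out)/L = (330.72 − 101.548) / 168000 m = 1.364e-03 mm/s.
R = 1.364e-03 × 3600 = 4.91 mm/hr.
Over 9.2 h: total = 4.91 × 9.2 = 45.172 ≈ 45 mm.

R ≈ 4.91 mm/hr; total ≈ 45 mm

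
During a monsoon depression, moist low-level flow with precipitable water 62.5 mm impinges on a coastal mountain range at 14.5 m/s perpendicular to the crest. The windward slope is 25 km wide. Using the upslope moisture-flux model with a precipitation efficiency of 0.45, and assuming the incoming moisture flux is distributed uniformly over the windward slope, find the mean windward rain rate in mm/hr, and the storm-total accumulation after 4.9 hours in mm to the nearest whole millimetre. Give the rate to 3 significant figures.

Incoming column moisture flux per unit ridge length: F = V × PW = 14.5 × 62.5 = 906.25 mm·m/s.
Spread over the 25 km slope with efficiency ε = 0.45: R = ε·F/W = 0.45 × 906.25 / 25000 m = 1.631e-02 mm/s.
R = 1.631e-02 × 3600 = 58.7 mm/hr.
Over 4.9 h: total = 58.7 × 4.9 = 287.63 ≈ 288 mm.

R ≈ 58.7 mm/hr; total ≈ 288 mm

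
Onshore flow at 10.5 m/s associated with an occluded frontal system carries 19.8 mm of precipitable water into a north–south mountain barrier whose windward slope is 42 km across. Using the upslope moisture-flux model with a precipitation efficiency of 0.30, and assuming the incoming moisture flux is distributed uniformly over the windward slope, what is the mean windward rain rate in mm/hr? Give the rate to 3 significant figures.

Incoming column moisture flux per unit ridge length: F = V × PW = 10.5 × 19.8 = 207.9 mm·m/s.
Spread over the 42 km slope with efficiency ε = 0.30: R = ε·F/W = 0.30 × 207.9 / 42000 m = 1.485e-03 mm/s.
R = 1.485e-03 × 3600 = 5.35 mm/hr.

R ≈ 5.35 mm/hr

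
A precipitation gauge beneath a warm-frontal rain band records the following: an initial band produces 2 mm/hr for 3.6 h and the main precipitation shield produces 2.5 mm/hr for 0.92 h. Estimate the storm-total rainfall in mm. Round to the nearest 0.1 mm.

Total = Σ Rᵢ Δtᵢ = 2 × 3.6 + 2.5 × 0.92
      = 7.2 + 2.3 = 9.5 mm.

total ≈ 9.5 mm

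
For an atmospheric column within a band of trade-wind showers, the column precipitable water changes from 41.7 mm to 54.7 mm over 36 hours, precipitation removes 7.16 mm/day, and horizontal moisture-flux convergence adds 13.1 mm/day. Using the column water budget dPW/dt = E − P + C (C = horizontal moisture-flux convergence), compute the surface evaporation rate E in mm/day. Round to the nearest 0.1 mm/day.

E ≈ 2.7 mm/day

dPW/dt = (54.7 − 41.7) mm / (36/24 day) = +8.667 mm/day.
E = dPW/dt + P − C = (+8.667) + 7.16 − (13.1) = 2.7 mm/day.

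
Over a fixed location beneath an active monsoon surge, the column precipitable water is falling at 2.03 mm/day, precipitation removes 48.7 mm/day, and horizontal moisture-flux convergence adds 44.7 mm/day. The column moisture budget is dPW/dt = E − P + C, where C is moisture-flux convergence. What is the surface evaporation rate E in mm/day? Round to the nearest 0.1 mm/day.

E ≈ 2.0 mm/day

dPW/dt = -2.03 mm/day.
E = dPW/dt + P − C = (-2.03) + 48.7 − (44.7) = 2.0 mm/day.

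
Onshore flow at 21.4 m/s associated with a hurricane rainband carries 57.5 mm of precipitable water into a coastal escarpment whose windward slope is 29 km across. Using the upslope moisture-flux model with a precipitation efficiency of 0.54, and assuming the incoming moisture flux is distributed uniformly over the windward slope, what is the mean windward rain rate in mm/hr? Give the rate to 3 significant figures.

Incoming column moisture flux per unit ridge length: F = V × PW = 21.4 × 57.5 = 1230.5 mm·m/s.
Spread over the 29 km slope with efficiency ε = 0.54: R = ε·F/W = 0.54 × 1230.5 / 29000 m = 2.291e-02 mm/s.
R = 2.291e-02 × 3600 = 82.5 mm/hr.

R ≈ 82.5 mm/hr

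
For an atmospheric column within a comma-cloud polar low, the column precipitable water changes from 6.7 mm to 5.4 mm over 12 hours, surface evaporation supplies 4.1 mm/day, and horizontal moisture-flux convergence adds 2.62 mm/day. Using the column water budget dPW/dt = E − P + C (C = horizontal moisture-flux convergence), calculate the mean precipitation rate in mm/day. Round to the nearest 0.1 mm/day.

P ≈ 9.3 mm/day

dPW/dt = (5.4 − 6.7) mm / (12/24 day) = -2.600 mm/day.
P = E + C − dPW/dt = 4.1 + (2.62) − (-2.600) = 9.3 mm/day.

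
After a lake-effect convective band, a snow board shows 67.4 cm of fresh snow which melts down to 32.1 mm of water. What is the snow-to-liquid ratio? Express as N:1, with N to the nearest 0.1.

Ratio = snow depth / SWE = 674 mm / 32.1 mm = 21.0, i.e. 21.0:1.

ratio ≈ 21.0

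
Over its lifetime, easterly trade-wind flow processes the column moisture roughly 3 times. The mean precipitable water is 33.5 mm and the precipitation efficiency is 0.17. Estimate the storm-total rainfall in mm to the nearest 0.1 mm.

rainfall ≈ 17.1 mm

Each cycle deposits ε × PW = 0.17 × 33.5 = 5.695 mm.
Over 3 cycles: 3 × 5.695 = 17.1 mm.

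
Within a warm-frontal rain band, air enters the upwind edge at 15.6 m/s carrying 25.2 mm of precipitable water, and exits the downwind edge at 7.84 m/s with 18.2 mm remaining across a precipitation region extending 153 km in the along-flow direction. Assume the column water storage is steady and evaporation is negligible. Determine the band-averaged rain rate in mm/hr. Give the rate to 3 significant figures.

Column moisture flux per unit crosswind length is F = V × PW.
Inflow: F_in = 15.6 × 25.2 = 393.12 mm·m/s
Outflow: F_out = 7.84 × 18.2 = 142.688 mm·m/s
Steady-state rate R = (F_in − F_out)/L = (393.12 − 142.688) / 153000 m = 1.637e-03 mm/s.
R = 1.637e-03 × 3600 = 5.89 mm/hr.

R ≈ 5.89 mm/hr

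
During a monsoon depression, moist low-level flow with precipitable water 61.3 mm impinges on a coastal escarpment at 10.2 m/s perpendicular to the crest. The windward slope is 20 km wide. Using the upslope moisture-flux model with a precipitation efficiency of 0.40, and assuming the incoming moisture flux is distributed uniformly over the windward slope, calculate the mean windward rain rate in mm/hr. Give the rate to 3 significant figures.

R ≈ 45.0 mm/hr

Incoming column moisture flux per unit ridge length: F = V × PW = 10.2 × 61.3 = 625.26 mm·m/s.
Spread over the 20 km slope with efficiency ε = 0.40: R = ε·F/W = 0.40 × 625.26 / 20000 m = 1.251e-02 mm/s.
R = 1.251e-02 × 3600 = 45.0 mm/hr.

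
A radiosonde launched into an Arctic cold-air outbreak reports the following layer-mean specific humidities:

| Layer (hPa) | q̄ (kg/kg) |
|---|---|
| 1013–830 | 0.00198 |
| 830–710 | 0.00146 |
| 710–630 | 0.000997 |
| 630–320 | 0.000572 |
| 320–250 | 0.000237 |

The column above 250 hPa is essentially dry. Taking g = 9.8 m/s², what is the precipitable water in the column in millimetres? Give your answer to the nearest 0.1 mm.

Precipitable water is the column-integrated vapour mass per unit area: PW = (1/g) Σ q̄ Δp, with q in kg/kg and Δp in Pa (1 kg/m² of water = 1 mm).
Layer 1013–830 hPa: Δp = 183 hPa = 18300 Pa, q̄ = 0.00198 kg/kg → 0.00198 × 18300 / 9.8 = 3.70 mm
Layer 830–710 hPa: Δp = 120 hPa = 12000 Pa, q̄ = 0.00146 kg/kg → 0.00146 × 12000 / 9.8 = 1.79 mm
Layer 710–630 hPa: Δp = 80 hPa = 8000 Pa, q̄ = 0.000997 kg/kg → 0.000997 × 8000 / 9.8 = 0.81 mm
Layer 630–320 hPa: Δp = 310 hPa = 31000 Pa, q̄ = 0.000572 kg/kg → 0.000572 × 31000 / 9.8 = 1.81 mm
Layer 320–250 hPa: Δp = 70 hPa = 7000 Pa, q̄ = 0.000237 kg/kg → 0.000237 × 7000 / 9.8 = 0.17 mm
PW = 3.70 + 1.79 + 0.81 + 1.81 + 0.17 = 8.28 ≈ 8.3 mm.

PW ≈ 8.3 mm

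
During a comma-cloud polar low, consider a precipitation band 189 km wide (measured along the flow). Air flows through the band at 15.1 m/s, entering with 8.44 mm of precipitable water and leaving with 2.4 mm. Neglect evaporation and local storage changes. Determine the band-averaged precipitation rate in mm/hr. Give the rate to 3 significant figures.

R ≈ 1.74 mm/hr

Column moisture flux per unit crosswind length is F = V × PW.
Inflow: F_in = 15.1 × 8.44 = 127.444 mm·m/s
Outflow: F_out = 15.1 × 2.4 = 36.24 mm·m/s
Steady-state rate R = (F_in − F_out)/L = (127.444 − 36.24) / 189000 m = 4.826e-04 mm/s.
R = 4.826e-04 × 3600 = 1.74 mm/hr.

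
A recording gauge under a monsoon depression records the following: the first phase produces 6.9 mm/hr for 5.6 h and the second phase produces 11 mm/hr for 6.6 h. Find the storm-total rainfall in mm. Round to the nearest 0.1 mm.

total ≈ 111.2 mm

Total = Σ Rᵢ Δtᵢ = 6.9 × 5.6 + 11 × 6.6
      = 38.64 + 72.6 = 111.2 mm.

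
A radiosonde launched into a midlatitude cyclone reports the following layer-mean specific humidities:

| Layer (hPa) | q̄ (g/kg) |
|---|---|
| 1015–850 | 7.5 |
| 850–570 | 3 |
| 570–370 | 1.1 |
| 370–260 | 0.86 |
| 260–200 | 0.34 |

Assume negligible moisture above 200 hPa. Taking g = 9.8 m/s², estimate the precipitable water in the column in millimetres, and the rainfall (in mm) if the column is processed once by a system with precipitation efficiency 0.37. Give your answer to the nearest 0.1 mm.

Precipitable water is the column-integrated vapour mass per unit area: PW = (1/g) Σ q̄ Δp, with q in kg/kg and Δp in Pa (1 kg/m² of water = 1 mm).
Layer 1015–850 hPa: Δp = 165 hPa = 16500 Pa, q̄ = 0.0075 kg/kg → 0.0075 × 16500 / 9.8 = 12.63 mm
Layer 850–570 hPa: Δp = 280 hPa = 28000 Pa, q̄ = 0.003 kg/kg → 0.003 × 28000 / 9.8 = 8.57 mm
Layer 570–370 hPa: Δp = 200 hPa = 20000 Pa, q̄ = 0.0011 kg/kg → 0.0011 × 20000 / 9.8 = 2.24 mm
Layer 370–260 hPa: Δp = 110 hPa = 11000 Pa, q̄ = 0.00086 kg/kg → 0.00086 × 11000 / 9.8 = 0.97 mm
Layer 260–200 hPa: Δp = 60 hPa = 6000 Pa, q̄ = 0.00034 kg/kg → 0.00034 × 6000 / 9.8 = 0.21 mm
PW = 12.63 + 8.57 + 2.24 + 0.97 + 0.21 = 24.62 ≈ 24.6 mm.
Rainfall = ε × PW = 0.37 × 24.6 = 9.1 mm.

PW ≈ 24.6 mm; rainfall ≈ 9.1 mm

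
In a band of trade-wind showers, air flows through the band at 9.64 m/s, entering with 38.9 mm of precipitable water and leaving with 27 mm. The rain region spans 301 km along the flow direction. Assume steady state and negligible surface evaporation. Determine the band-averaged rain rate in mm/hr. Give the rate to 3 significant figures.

Column moisture flux per unit crosswind length is F = V × PW.
Inflow: F_in = 9.64 × 38.9 = 374.996 mm·m/s
Outflow: F_out = 9.64 × 27 = 260.28 mm·m/s
Steady-state rate R = (F_in − F_out)/L = (374.996 − 260.28) / 301000 m = 3.811e-04 mm/s.
R = 3.811e-04 × 3600 = 1.37 mm/hr.

R ≈ 1.37 mm/hr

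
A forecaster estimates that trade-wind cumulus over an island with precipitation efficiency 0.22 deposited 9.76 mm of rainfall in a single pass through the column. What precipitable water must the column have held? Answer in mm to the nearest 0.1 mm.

PW = rainfall / ε = 9.76 / 0.22 = 44.4 mm.

PW ≈ 44.4 mm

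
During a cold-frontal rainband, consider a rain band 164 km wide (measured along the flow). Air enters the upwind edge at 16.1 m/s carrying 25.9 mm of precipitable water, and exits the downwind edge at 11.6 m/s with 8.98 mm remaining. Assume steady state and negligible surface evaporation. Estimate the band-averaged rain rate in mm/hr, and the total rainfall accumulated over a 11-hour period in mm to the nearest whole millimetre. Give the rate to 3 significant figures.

Column moisture flux per unit crosswind length is F = V × PW.
Inflow: F_in = 16.1 × 25.9 = 416.99 mm·m/s
Outflow: F_out = 11.6 × 8.98 = 104.168 mm·m/s
Steady-state rate R = (F_in − F_out)/L = (416.99 − 104.168) / 164000 m = 1.907e-03 mm/s.
R = 1.907e-03 × 3600 = 6.87 mm/hr.
Over 11 h: total = 6.87 × 11 = 75.57 ≈ 76 mm.

R ≈ 6.87 mm/hr; total ≈ 76 mm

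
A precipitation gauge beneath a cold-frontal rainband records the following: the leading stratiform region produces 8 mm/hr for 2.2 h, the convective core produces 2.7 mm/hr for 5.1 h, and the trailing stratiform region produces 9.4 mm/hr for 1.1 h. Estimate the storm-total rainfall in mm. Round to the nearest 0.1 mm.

total ≈ 41.7 mm

Total = Σ Rᵢ Δtᵢ = 8 × 2.2 + 2.7 × 5.1 + 9.4 × 1.1
      = 17.6 + 13.77 + 10.34 = 41.7 mm.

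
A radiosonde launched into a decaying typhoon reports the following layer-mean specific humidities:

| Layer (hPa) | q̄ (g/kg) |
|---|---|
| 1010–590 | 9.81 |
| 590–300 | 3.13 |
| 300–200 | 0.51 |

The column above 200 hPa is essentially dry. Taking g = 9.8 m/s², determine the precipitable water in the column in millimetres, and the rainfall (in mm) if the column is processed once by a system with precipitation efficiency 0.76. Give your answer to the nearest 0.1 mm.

PW ≈ 51.8 mm; rainfall ≈ 39.4 mm

Precipitable water is the column-integrated vapour mass per unit area: PW = (1/g) Σ q̄ Δp, with q in kg/kg and Δp in Pa (1 kg/m² of water = 1 mm).
Layer 1010–590 hPa: Δp = 420 hPa = 42000 Pa, q̄ = 0.00981 kg/kg → 0.00981 × 42000 / 9.8 = 42.04 mm
Layer 590–300 hPa: Δp = 290 hPa = 29000 Pa, q̄ = 0.00313 kg/kg → 0.00313 × 29000 / 9.8 = 9.26 mm
Layer 300–200 hPa: Δp = 100 hPa = 10000 Pa, q̄ = 0.00051 kg/kg → 0.00051 × 10000 / 9.8 = 0.52 mm
PW = 42.04 + 9.26 + 0.52 = 51.82 ≈ 51.8 mm.
Rainfall = ε × PW = 0.76 × 51.8 = 39.4 mm.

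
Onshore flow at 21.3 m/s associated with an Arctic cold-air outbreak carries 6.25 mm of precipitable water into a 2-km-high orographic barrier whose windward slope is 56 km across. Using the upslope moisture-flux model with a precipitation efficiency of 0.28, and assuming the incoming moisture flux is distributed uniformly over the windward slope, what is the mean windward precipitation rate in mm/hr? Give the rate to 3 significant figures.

Incoming column moisture flux per unit ridge length: F = V × PW = 21.3 × 6.25 = 133.125 mm·m/s.
Spread over the 56 km slope with efficiency ε = 0.28: R = ε·F/W = 0.28 × 133.125 / 56000 m = 6.656e-04 mm/s.
R = 6.656e-04 × 3600 = 2.40 mm/hr.

R ≈ 2.40 mm/hr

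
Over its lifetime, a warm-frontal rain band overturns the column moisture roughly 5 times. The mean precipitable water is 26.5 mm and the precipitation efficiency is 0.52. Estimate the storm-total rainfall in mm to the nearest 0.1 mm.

Each cycle deposits ε × PW = 0.52 × 26.5 = 13.78 mm.
Over 5 cycles: 5 × 13.78 = 68.9 mm.

rainfall ≈ 68.9 mm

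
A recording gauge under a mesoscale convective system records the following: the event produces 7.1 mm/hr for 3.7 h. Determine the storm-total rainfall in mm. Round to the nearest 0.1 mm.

total ≈ 26.3 mm

Total = Σ Rᵢ Δtᵢ = 7.1 × 3.7
      = 26.27 = 26.3 mm.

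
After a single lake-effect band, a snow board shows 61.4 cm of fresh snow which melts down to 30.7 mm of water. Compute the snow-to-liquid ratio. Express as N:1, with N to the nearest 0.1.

ratio ≈ 20.0

Ratio = snow depth / SWE = 614 mm / 30.7 mm = 20.0, i.e. 20.0:1.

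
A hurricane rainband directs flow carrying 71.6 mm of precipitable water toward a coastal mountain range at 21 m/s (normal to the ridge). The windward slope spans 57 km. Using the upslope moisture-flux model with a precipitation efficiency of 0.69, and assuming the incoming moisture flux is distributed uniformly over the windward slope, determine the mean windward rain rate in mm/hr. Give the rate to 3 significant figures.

Incoming column moisture flux per unit ridge length: F = V × PW = 21 × 71.6 = 1503.6 mm·m/s.
Spread over the 57 km slope with efficiency ε = 0.69: R = ε·F/W = 0.69 × 1503.6 / 57000 m = 1.820e-02 mm/s.
R = 1.820e-02 × 3600 = 65.5 mm/hr.

R ≈ 65.5 mm/hr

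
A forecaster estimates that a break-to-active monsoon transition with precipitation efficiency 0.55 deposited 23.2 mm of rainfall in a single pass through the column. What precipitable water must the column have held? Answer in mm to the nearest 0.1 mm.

PW = rainfall / ε = 23.2 / 0.55 = 42.2 mm.

PW ≈ 42.2 mm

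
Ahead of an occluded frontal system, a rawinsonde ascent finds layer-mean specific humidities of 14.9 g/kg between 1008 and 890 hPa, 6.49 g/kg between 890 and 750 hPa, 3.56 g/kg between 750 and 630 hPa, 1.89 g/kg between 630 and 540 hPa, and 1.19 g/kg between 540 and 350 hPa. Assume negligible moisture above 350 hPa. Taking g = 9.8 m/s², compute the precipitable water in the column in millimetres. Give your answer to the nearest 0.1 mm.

Precipitable water is the column-integrated vapour mass per unit area: PW = (1/g) Σ q̄ Δp, with q in kg/kg and Δp in Pa (1 kg/m² of water = 1 mm).
Layer 1008–890 hPa: Δp = 118 hPa = 11800 Pa, q̄ = 0.0149 kg/kg → 0.0149 × 11800 / 9.8 = 17.94 mm
Layer 890–750 hPa: Δp = 140 hPa = 14000 Pa, q̄ = 0.00649 kg/kg → 0.00649 × 14000 / 9.8 = 9.27 mm
Layer 750–630 hPa: Δp = 120 hPa = 12000 Pa, q̄ = 0.00356 kg/kg → 0.00356 × 12000 / 9.8 = 4.36 mm
Layer 630–540 hPa: Δp = 90 hPa = 9000 Pa, q̄ = 0.00189 kg/kg → 0.00189 × 9000 / 9.8 = 1.74 mm
Layer 540–350 hPa: Δp = 190 hPa = 19000 Pa, q̄ = 0.00119 kg/kg → 0.00119 × 19000 / 9.8 = 2.31 mm
PW = 17.94 + 9.27 + 4.36 + 1.74 + 2.31 = 35.62 ≈ 35.6 mm.

PW ≈ 35.6 mm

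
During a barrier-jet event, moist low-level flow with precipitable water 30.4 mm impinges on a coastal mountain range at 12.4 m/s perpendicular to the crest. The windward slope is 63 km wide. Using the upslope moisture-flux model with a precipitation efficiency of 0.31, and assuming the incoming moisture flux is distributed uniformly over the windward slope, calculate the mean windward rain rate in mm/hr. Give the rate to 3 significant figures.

Incoming column moisture flux per unit ridge length: F = V × PW = 12.4 × 30.4 = 376.96 mm·m/s.
Spread over the 63 km slope with efficiency ε = 0.31: R = ε·F/W = 0.31 × 376.96 / 63000 m = 1.855e-03 mm/s.
R = 1.855e-03 × 3600 = 6.68 mm/hr.

R ≈ 6.68 mm/hr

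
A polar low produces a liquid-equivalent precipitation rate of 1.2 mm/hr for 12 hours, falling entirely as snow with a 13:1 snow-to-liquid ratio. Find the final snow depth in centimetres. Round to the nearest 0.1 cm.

Liquid-equivalent depth = 1.2 × 12 = 14.4 mm.
Snow depth = 14.4 mm × 13 = 187.2 mm = 18.7 cm.

snow depth ≈ 18.7 cm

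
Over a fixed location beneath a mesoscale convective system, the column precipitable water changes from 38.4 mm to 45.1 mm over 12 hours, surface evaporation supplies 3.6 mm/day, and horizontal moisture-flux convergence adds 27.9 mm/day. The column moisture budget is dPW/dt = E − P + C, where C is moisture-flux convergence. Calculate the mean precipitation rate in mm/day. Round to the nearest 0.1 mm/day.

P ≈ 18.1 mm/day

dPW/dt = (45.1 − 38.4) mm / (12/24 day) = +13.400 mm/day.
P = E + C − dPW/dt = 3.6 + (27.9) − (+13.400) = 18.1 mm/day.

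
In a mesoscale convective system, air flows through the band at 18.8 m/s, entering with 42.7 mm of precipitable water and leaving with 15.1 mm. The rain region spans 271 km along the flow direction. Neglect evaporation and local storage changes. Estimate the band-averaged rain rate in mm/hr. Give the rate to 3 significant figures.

R ≈ 6.89 mm/hr

Column moisture flux per unit crosswind length is F = V × PW.
Inflow: F_in = 18.8 × 42.7 = 802.76 mm·m/s
Outflow: F_out = 18.8 × 15.1 = 283.88 mm·m/s
Steady-state rate R = (F_in − F_out)/L = (802.76 − 283.88) / 271000 m = 1.915e-03 mm/s.
R = 1.915e-03 × 3600 = 6.89 mm/hr.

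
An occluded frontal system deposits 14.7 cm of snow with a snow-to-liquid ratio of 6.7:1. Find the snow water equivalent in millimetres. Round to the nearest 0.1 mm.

SWE ≈ 21.9 mm

SWE = snow depth / ratio = 14.7 cm / 6.7 = 2.194 cm = 21.9 mm.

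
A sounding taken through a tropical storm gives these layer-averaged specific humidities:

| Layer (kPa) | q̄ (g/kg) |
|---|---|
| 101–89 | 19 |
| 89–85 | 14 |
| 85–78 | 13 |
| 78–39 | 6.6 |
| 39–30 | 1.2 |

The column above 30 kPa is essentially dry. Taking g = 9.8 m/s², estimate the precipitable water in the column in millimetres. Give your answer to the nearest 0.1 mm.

PW ≈ 65.6 mm

Precipitable water is the column-integrated vapour mass per unit area: PW = (1/g) Σ q̄ Δp, with q in kg/kg and Δp in Pa (1 kg/m² of water = 1 mm).
Layer 101–89 kPa: Δp = 120 hPa = 12000 Pa, q̄ = 0.019 kg/kg → 0.019 × 12000 / 9.8 = 23.27 mm
Layer 89–85 kPa: Δp = 40 hPa = 4000 Pa, q̄ = 0.014 kg/kg → 0.014 × 4000 / 9.8 = 5.71 mm
Layer 85–78 kPa: Δp = 70 hPa = 7000 Pa, q̄ = 0.013 kg/kg → 0.013 × 7000 / 9.8 = 9.29 mm
Layer 78–39 kPa: Δp = 390 hPa = 39000 Pa, q̄ = 0.0066 kg/kg → 0.0066 × 39000 / 9.8 = 26.27 mm
Layer 39–30 kPa: Δp = 90 hPa = 9000 Pa, q̄ = 0.0012 kg/kg → 0.0012 × 9000 / 9.8 = 1.10 mm
PW = 23.27 + 5.71 + 9.29 + 26.27 + 1.10 = 65.64 ≈ 65.6 mm.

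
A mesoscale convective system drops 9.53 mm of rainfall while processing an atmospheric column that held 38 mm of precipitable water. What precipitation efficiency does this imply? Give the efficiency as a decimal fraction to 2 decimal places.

ε = rainfall / PW = 9.53 / 38 = 0.25.

ε ≈ 0.25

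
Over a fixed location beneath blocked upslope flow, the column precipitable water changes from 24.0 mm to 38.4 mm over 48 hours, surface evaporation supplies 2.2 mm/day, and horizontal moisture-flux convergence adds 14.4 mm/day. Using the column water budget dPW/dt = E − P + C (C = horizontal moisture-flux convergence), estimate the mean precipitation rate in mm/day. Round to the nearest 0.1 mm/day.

P ≈ 9.4 mm/day

dPW/dt = (38.4 − 24.0) mm / (48/24 day) = +7.200 mm/day.
P = E + C − dPW/dt = 2.2 + (14.4) − (+7.200) = 9.4 mm/day.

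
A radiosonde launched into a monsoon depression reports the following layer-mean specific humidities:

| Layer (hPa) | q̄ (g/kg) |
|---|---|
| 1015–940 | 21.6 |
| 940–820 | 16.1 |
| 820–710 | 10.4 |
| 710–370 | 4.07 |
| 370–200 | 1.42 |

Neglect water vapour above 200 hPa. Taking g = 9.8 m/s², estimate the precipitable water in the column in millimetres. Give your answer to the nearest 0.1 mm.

PW ≈ 64.5 mm

Precipitable water is the column-integrated vapour mass per unit area: PW = (1/g) Σ q̄ Δp, with q in kg/kg and Δp in Pa (1 kg/m² of water = 1 mm).
Layer 1015–940 hPa: Δp = 75 hPa = 7500 Pa, q̄ = 0.0216 kg/kg → 0.0216 × 7500 / 9.8 = 16.53 mm
Layer 940–820 hPa: Δp = 120 hPa = 12000 Pa, q̄ = 0.0161 kg/kg → 0.0161 × 12000 / 9.8 = 19.71 mm
Layer 820–710 hPa: Δp = 110 hPa = 11000 Pa, q̄ = 0.0104 kg/kg → 0.0104 × 11000 / 9.8 = 11.67 mm
Layer 710–370 hPa: Δp = 340 hPa = 34000 Pa, q̄ = 0.00407 kg/kg → 0.00407 × 34000 / 9.8 = 14.12 mm
Layer 370–200 hPa: Δp = 170 hPa = 17000 Pa, q̄ = 0.00142 kg/kg → 0.00142 × 17000 / 9.8 = 2.46 mm
PW = 16.53 + 19.71 + 11.67 + 14.12 + 2.46 = 64.49 ≈ 64.5 mm.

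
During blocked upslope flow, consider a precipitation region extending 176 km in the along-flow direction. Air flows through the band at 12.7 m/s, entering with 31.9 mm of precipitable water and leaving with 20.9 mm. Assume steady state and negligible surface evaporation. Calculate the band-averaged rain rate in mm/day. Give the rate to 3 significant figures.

Column moisture flux per unit crosswind length is F = V × PW.
Inflow: F_in = 12.7 × 31.9 = 405.13 mm·m/s
Outflow: F_out = 12.7 × 20.9 = 265.43 mm·m/s
Steady-state rate R = (F_in − F_out)/L = (405.13 − 265.43) / 176000 m = 7.937e-04 mm/s.
R = 7.937e-04 × 3600 × 24 = 68.6 mm/day.

R ≈ 68.6 mm/day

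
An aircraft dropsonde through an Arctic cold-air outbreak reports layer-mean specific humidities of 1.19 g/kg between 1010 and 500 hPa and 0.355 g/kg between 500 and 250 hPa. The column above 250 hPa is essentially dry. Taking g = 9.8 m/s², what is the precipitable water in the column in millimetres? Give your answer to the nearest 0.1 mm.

Precipitable water is the column-integrated vapour mass per unit area: PW = (1/g) Σ q̄ Δp, with q in kg/kg and Δp in Pa (1 kg/m² of water = 1 mm).
Layer 1010–500 hPa: Δp = 510 hPa = 51000 Pa, q̄ = 0.00119 kg/kg → 0.00119 × 51000 / 9.8 = 6.19 mm
Layer 500–250 hPa: Δp = 250 hPa = 25000 Pa, q̄ = 0.000355 kg/kg → 0.000355 × 25000 / 9.8 = 0.91 mm
PW = 6.19 + 0.91 = 7.10 ≈ 7.1 mm.

PW ≈ 7.1 mm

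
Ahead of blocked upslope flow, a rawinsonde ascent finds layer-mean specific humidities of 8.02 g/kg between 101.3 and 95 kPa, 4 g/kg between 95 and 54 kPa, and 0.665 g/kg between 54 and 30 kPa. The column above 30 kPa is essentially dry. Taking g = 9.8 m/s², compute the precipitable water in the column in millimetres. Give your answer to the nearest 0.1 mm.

Precipitable water is the column-integrated vapour mass per unit area: PW = (1/g) Σ q̄ Δp, with q in kg/kg and Δp in Pa (1 kg/m² of water = 1 mm).
Layer 101.3–95 kPa: Δp = 63 hPa = 6300 Pa, q̄ = 0.00802 kg/kg → 0.00802 × 6300 / 9.8 = 5.16 mm
Layer 95–54 kPa: Δp = 410 hPa = 41000 Pa, q̄ = 0.004 kg/kg → 0.004 × 41000 / 9.8 = 16.73 mm
Layer 54–30 kPa: Δp = 240 hPa = 24000 Pa, q̄ = 0.000665 kg/kg → 0.000665 × 24000 / 9.8 = 1.63 mm
PW = 5.16 + 16.73 + 1.63 = 23.52 ≈ 23.5 mm.

PW ≈ 23.5 mm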